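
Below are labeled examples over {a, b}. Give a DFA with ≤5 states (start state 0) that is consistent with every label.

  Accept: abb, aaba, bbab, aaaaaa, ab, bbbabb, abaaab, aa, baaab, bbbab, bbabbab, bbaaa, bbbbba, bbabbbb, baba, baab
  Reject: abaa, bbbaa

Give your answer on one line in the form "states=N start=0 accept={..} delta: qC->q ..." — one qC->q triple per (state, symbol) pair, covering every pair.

Grow the machine one transition at a time. Run the examples from 0; the earliest place one falls off (shortest prefix, ties alphabetical) gets sent to the lowest-numbered state that keeps every Accept/Reject pair distinguishable — a pair clashes when both reach the same state with identical unread suffix — and to a fresh state only if none does.
a: 0a undefined. 0a->0: ok.
b: 0b undefined. 0b->0: no, abb/abaa meet in 0. Open state 1: 0b->1.
ba: 1a undefined. 1a->0: no, aaba/abaa meet in 0. 1a->1: no, aaba/abaa meet in 1. Open state 2: 1a->2.
bb: 1b undefined. 1b->0: ok.
baa: 2a undefined. 2a->0: no, abb/abaa meet in 0. 2a->1: no, bbab/abaa meet in 1. 2a->2: no, aaba/abaa meet in 2. Open state 3: 2a->3.
bab: 2b undefined. 2b->0: ok.
baaa: 3a undefined. 3a->0: ok.
baab: 3b undefined. 3b->0: ok.
All examples now run through 4 states with every (state, symbol) defined. Accept strings end in {0,1,2}, Reject strings end in {3}; accept={0,1,2}.

states=4 start=0 accept={0,1,2} delta: 0a->0 0b->1 1a->2 1b->0 2a->3 2b->0 3a->0 3b->0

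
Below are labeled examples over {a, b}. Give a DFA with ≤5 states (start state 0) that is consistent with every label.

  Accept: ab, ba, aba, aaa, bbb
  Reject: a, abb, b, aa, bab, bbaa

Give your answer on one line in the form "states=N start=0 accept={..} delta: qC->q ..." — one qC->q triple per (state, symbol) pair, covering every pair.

Grow the machine one transition at a time. Run the examples from 0; the earliest place one falls off (shortest prefix, ties alphabetical) gets sent to the lowest-numbered state that keeps every Accept/Reject pair distinguishable — a pair clashes when both reach the same state with identical unread suffix — and to a fresh state only if none does.
a: 0a undefined. 0a->0: no, ab/b meet in 0 with "b" left. Open state 1: 0a->1.
b: 0b undefined. 0b->0: no, ab/bab meet in 1 with "b" left. 0b->1: no, ba/aa meet in 1 with "a" left. Open state 2: 0b->2.
aa: 1a undefined. 1a->0: no, aaa/a meet in 1. 1a->1: no, aaa/a meet in 1. 1a->2: ok.
ab: 1b undefined. 1b->0: no, aba/a meet in 1. 1b->1: no, ab/a meet in 1. 1b->2: no, ab/b meet in 2. Open state 3: 1b->3.
ba: 2a undefined. 2a->0: ok.
bb: 2b undefined. 2b->0: no, bbb/b meet in 2. 2b->1: no, ba/bbaa meet in 0. 2b->2: no, bbb/b meet in 2. 2b->3: no, bbb/abb meet in 3 with "b" left. Open state 4: 2b->4.
aba: 3a undefined. 3a->0: ok.
abb: 3b undefined. 3b->0: no, ba/abb meet in 0. 3b->1: ok.
bba: 4a undefined. 4a->0: ok.
bbb: 4b undefined. 4b->0: ok.
All examples now run through 5 states with every (state, symbol) defined. Accept strings end in {0,3}, Reject strings end in {1,2}; accept={0,3}.

states=5 start=0 accept={0,3} delta: 0a->1 0b->2 1a->2 1b->3 2a->0 2b->4 3a->0 3b->1 4a->0 4b->0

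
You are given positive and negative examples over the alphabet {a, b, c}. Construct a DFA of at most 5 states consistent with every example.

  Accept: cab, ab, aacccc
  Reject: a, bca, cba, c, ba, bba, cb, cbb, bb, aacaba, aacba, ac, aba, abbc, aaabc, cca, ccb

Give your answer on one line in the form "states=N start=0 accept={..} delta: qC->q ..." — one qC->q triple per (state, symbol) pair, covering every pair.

states=4 start=0 accept={1,3} delta: 0a->0 0b->1 0c->2 1a->0 1b->0 1c->0 2a->0 2b->2 2c->3 3a->0 3b->0 3c->2

State merging on the prefix tree: take the shortest (then alphabetical) example prefix whose next move is undefined and point that move at state 0, else 1, else 2, ...; a target is out if some Accept/Reject pair would then sit in one state with the same input left (inseparable). If every existing state is out, open a new one.
a: 0a undefined. 0a->0: ok.
b: 0b undefined. 0b->0: no, ab/a meet in 0. Open state 1: 0b->1.
c: 0c undefined. 0c->0: no, cab/cb meet in 1. 0c->1: no, ab/c meet in 1. Open state 2: 0c->2.
ba: 1a undefined. 1a->0: ok.
bb: 1b undefined. 1b->0: ok.
bc: 1c undefined. 1c->0: ok.
ca: 2a undefined. 2a->0: ok.
cb: 2b undefined. 2b->0: no, cab/cbb meet in 1. 2b->1: no, cab/cb meet in 1. 2b->2: ok.
cc: 2c undefined. 2c->0: no, cab/ccb meet in 1. 2c->1: no, aacccc/c meet in 2. 2c->2: no, aacccc/c meet in 2. Open state 3: 2c->3.
cca: 3a undefined. 3a->0: ok.
ccb: 3b undefined. 3b->0: ok.
aaccc: 3c undefined. 3c->0: no, aacccc/c meet in 2. 3c->1: no, aacccc/a meet in 0. 3c->2: ok.
All examples now run through 4 states with every (state, symbol) defined. Accept strings end in {1,3}, Reject strings end in {0,2}; accept={1,3}.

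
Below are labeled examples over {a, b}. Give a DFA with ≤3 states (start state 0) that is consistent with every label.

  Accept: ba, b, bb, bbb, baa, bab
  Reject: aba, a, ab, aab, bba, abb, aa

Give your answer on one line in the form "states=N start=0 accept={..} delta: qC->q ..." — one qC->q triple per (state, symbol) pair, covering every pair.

Fold the examples into a partial DFA from state 0: repeatedly fix the first undefined (state, symbol) met by the shortest-then-alphabetical prefix, trying targets in increasing order and rejecting any under which an Accept and a Reject string meet in one state with the same remainder; add a state when all current targets are rejected. Accepting states are where Accept strings end.
a: 0a undefined. 0a->0: no, ba/aba meet in 0 with "ba" left. Open state 1: 0a->1.
b: 0b undefined. 0b->0: no, ba/a meet in 1. 0b->1: no, ba/aa meet in 1 with "a" left. Open state 2: 0b->2.
aa: 1a undefined. 1a->0: no, b/aab meet in 2. 1a->1: ok.
ab: 1b undefined. 1b->0: no, b/abb meet in 2. 1b->1: ok.
ba: 2a undefined. 2a->0: no, baa/aba meet in 1. 2a->1: no, ba/aba meet in 1. 2a->2: ok.
bb: 2b undefined. 2b->0: ok.
All examples now run through 3 states with every (state, symbol) defined. Accept strings end in {0,2}, Reject strings end in {1}; accept={0,2}.

states=3 start=0 accept={0,2} delta: 0a->1 0b->2 1a->1 1b->1 2a->2 2b->0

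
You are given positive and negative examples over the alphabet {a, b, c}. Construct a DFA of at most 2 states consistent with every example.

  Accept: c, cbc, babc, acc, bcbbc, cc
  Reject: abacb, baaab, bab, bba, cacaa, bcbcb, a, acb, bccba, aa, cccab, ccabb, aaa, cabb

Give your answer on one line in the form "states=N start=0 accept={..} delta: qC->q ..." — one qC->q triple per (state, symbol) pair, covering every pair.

Grow the machine one transition at a time. Run the examples from 0; the earliest place one falls off (shortest prefix, ties alphabetical) gets sent to the lowest-numbered state that keeps every Accept/Reject pair distinguishable — a pair clashes when both reach the same state with identical unread suffix — and to a fresh state only if none does.
a: 0a undefined. 0a->0: ok.
b: 0b undefined. 0b->0: ok.
c: 0c undefined. 0c->0: no, c/abacb meet in 0. Open state 1: 0c->1.
ca: 1a undefined. 1a->0: ok.
cb: 1b undefined. 1b->0: ok.
cc: 1c undefined. 1c->0: no, acc/abacb meet in 0. 1c->1: ok.
All examples now run through 2 states with every (state, symbol) defined. Accept strings end in {1}, Reject strings end in {0}; accept={1}.

states=2 start=0 accept={1} delta: 0a->0 0b->0 0c->1 1a->0 1b->0 1c->1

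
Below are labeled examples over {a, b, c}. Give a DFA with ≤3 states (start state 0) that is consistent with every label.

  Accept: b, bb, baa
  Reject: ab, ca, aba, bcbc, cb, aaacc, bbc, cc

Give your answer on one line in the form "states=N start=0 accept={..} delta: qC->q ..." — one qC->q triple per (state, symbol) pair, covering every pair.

states=3 start=0 accept={0} delta: 0a->1 0b->0 0c->2 1a->0 1b->2 1c->1 2a->1 2b->1 2c->1

Grow the machine one transition at a time. Run the examples from 0; the earliest place one falls off (shortest prefix, ties alphabetical) gets sent to the lowest-numbered state that keeps every Accept/Reject pair distinguishable — a pair clashes when both reach the same state with identical unread suffix — and to a fresh state only if none does.
a: 0a undefined. 0a->0: no, b/ab meet in 0 with "b" left. Open state 1: 0a->1.
b: 0b undefined. 0b->0: ok.
c: 0c undefined. 0c->0: no, b/bcbc meet in 0. 0c->1: no, baa/ca meet in 1 with "a" left. Open state 2: 0c->2.
aa: 1a undefined. 1a->0: ok.
ab: 1b undefined. 1b->0: no, b/ab meet in 0. 1b->1: no, b/aba meet in 0. 1b->2: ok.
ca: 2a undefined. 2a->0: no, b/ca meet in 0. 2a->1: ok.
cb: 2b undefined. 2b->0: no, b/cb meet in 0. 2b->1: ok.
cc: 2c undefined. 2c->0: no, b/cc meet in 0. 2c->1: ok.
aaac: 1c undefined. 1c->0: no, b/bcbc meet in 0. 1c->1: ok.
All examples now run through 3 states with every (state, symbol) defined. Accept strings end in {0}, Reject strings end in {1,2}; accept={0}.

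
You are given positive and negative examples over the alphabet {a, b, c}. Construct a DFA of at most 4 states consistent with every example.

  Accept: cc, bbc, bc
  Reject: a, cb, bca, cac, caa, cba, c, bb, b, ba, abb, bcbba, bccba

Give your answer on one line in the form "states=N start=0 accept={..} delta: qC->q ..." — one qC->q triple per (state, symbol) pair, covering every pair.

State merging on the prefix tree: take the shortest (then alphabetical) example prefix whose next move is undefined and point that move at state 0, else 1, else 2, ...; a target is out if some Accept/Reject pair would then sit in one state with the same input left (inseparable). If every existing state is out, open a new one.
a: 0a undefined. 0a->0: ok.
b: 0b undefined. 0b->0: no, bbc/c meet in 0 with "c" left. Open state 1: 0b->1.
c: 0c undefined. 0c->0: no, cc/a meet in 0. 0c->1: ok.
ba: 1a undefined. 1a->0: ok.
bb: 1b undefined. 1b->0: no, bbc/cac meet in 1. 1b->1: ok.
bc: 1c undefined. 1c->0: no, cc/a meet in 0. 1c->1: no, cc/cb meet in 1. Open state 2: 1c->2.
bca: 2a undefined. 2a->0: ok.
bcb: 2b undefined. 2b->0: ok.
bcc: 2c undefined. 2c->0: ok.
All examples now run through 3 states with every (state, symbol) defined. Accept strings end in {2}, Reject strings end in {0,1}; accept={2}.

states=3 start=0 accept={2} delta: 0a->0 0b->1 0c->1 1a->0 1b->1 1c->2 2a->0 2b->0 2c->0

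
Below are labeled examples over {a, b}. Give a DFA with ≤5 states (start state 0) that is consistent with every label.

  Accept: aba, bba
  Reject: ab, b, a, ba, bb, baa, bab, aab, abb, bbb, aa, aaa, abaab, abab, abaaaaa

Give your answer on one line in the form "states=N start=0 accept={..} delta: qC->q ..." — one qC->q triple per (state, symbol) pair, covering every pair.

states=4 start=0 accept={3} delta: 0a->1 0b->1 1a->0 1b->2 2a->3 2b->0 3a->0 3b->0

Grow the machine one transition at a time. Run the examples from 0; the earliest place one falls off (shortest prefix, ties alphabetical) gets sent to the lowest-numbered state that keeps every Accept/Reject pair distinguishable — a pair clashes when both reach the same state with identical unread suffix — and to a fresh state only if none does.
a: 0a undefined. 0a->0: no, aba/ba meet in 0 with "ba" left. Open state 1: 0a->1.
b: 0b undefined. 0b->0: no, bba/a meet in 1. 0b->1: ok.
aa: 1a undefined. 1a->0: ok.
ab: 1b undefined. 1b->0: no, aba/b meet in 1. 1b->1: no, aba/ba meet in 0. Open state 2: 1b->2.
aba: 2a undefined. 2a->0: no, aba/ba meet in 0. 2a->1: no, aba/b meet in 1. 2a->2: no, aba/ab meet in 2. Open state 3: 2a->3.
abb: 2b undefined. 2b->0: ok.
abaa: 3a undefined. 3a->0: ok.
abab: 3b undefined. 3b->0: ok.
All examples now run through 4 states with every (state, symbol) defined. Accept strings end in {3}, Reject strings end in {0,1,2}; accept={3}.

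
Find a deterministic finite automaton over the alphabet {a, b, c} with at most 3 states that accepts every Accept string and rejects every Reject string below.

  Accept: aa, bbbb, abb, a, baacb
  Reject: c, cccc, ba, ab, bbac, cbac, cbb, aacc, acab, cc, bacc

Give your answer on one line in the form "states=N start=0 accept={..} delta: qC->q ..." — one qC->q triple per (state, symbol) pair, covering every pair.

states=3 start=0 accept={0} delta: 0a->0 0b->1 0c->1 1a->2 1b->0 1c->1 2a->0 2b->1 2c->0

Fold the examples into a partial DFA from state 0: repeatedly fix the first undefined (state, symbol) met by the shortest-then-alphabetical prefix, trying targets in increasing order and rejecting any under which an Accept and a Reject string meet in one state with the same remainder; add a state when all current targets are rejected. Accepting states are where Accept strings end.
a: 0a undefined. 0a->0: ok.
b: 0b undefined. 0b->0: no, aa/ba meet in 0. Open state 1: 0b->1.
c: 0c undefined. 0c->0: no, aa/c meet in 0. 0c->1: ok.
ba: 1a undefined. 1a->0: no, aa/ba meet in 0. 1a->1: no, abb/acab meet in 1 with "b" left. Open state 2: 1a->2.
bb: 1b undefined. 1b->0: ok.
cc: 1c undefined. 1c->0: no, aa/cccc meet in 0. 1c->1: ok.
baa: 2a undefined. 2a->0: ok.
bac: 2c undefined. 2c->0: ok.
acab: 2b undefined. 2b->0: no, aa/acab meet in 0. 2b->1: ok.
All examples now run through 3 states with every (state, symbol) defined. Accept strings end in {0}, Reject strings end in {1,2}; accept={0}.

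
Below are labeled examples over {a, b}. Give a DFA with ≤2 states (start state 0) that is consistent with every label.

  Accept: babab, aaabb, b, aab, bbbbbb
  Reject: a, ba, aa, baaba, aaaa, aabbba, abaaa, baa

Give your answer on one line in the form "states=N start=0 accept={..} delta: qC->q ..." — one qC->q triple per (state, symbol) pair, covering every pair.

Fold the examples into a partial DFA from state 0: repeatedly fix the first undefined (state, symbol) met by the shortest-then-alphabetical prefix, trying targets in increasing order and rejecting any under which an Accept and a Reject string meet in one state with the same remainder; add a state when all current targets are rejected. Accepting states are where Accept strings end.
a: 0a undefined. 0a->0: ok.
b: 0b undefined. 0b->0: no, babab/a meet in 0. Open state 1: 0b->1.
ba: 1a undefined. 1a->0: ok.
bb: 1b undefined. 1b->0: no, aaabb/a meet in 0. 1b->1: ok.
All examples now run through 2 states with every (state, symbol) defined. Accept strings end in {1}, Reject strings end in {0}; accept={1}.

states=2 start=0 accept={1} delta: 0a->0 0b->1 1a->0 1b->1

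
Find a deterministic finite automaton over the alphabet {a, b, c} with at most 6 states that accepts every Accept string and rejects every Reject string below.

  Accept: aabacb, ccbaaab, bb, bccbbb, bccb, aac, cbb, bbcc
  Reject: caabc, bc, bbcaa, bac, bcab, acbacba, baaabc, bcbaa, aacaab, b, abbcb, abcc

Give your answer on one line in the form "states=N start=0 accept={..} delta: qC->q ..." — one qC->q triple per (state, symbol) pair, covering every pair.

states=5 start=0 accept={0,2} delta: 0a->0 0b->1 0c->0 1a->1 1b->2 1c->3 2a->1 2b->1 2c->4 3a->0 3b->2 3c->1 4a->1 4b->1 4c->0

Grow the machine one transition at a time. Run the examples from 0; the earliest place one falls off (shortest prefix, ties alphabetical) gets sent to the lowest-numbered state that keeps every Accept/Reject pair distinguishable — a pair clashes when both reach the same state with identical unread suffix — and to a fresh state only if none does.
a: 0a undefined. 0a->0: ok.
b: 0b undefined. 0b->0: no, aabacb/abbcb meet in 0 with "cb" left. Open state 1: 0b->1.
c: 0c undefined. 0c->0: ok.
ba: 1a undefined. 1a->0: no, aabacb/aacaab meet in 1. 1a->1: ok.
bb: 1b undefined. 1b->0: no, ccbaaab/bbcaa meet in 0. 1b->1: no, aabacb/abbcb meet in 1 with "cb" left. Open state 2: 1b->2.
bc: 1c undefined. 1c->0: no, aabacb/bcab meet in 1. 1c->1: no, aabacb/bcab meet in 2. 1c->2: no, ccbaaab/caabc meet in 2. Open state 3: 1c->3.
bbc: 2c undefined. 2c->0: no, aac/bbcaa meet in 0. 2c->1: no, ccbaaab/abbcb meet in 2. 2c->2: no, ccbaaab/baaabc meet in 2. 2c->3: no, aabacb/abbcb meet in 3 with "b" left. Open state 4: 2c->4.
bca: 3a undefined. 3a->0: ok.
bcb: 3b undefined. 3b->0: no, aabacb/acbacba meet in 0. 3b->1: no, aabacb/bcab meet in 1. 3b->2: ok.
bcc: 3c undefined. 3c->0: no, bccb/bcab meet in 1. 3c->1: ok.
bbca: 4a undefined. 4a->0: no, aac/bbcaa meet in 0. 4a->1: ok.
bbcc: 4c undefined. 4c->0: ok.
bcba: 2a undefined. 2a->0: no, aac/acbacba meet in 0. 2a->1: ok.
abbcb: 4b undefined. 4b->0: no, aac/abbcb meet in 0. 4b->1: ok.
bccbb: 2b undefined. 2b->0: no, bccbbb/bbcaa meet in 1. 2b->1: ok.
All examples now run through 5 states with every (state, symbol) defined. Accept strings end in {0,2}, Reject strings end in {1,3,4}; accept={0,2}.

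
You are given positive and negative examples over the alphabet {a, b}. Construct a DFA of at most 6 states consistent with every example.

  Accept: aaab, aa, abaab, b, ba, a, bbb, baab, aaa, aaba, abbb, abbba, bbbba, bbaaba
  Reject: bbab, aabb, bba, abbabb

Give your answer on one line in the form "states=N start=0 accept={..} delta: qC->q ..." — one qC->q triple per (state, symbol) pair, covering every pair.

states=4 start=0 accept={0,1} delta: 0a->0 0b->1 1a->0 1b->2 2a->3 2b->0 3a->0 3b->3

Grow the machine one transition at a time. Run the examples from 0; the earliest place one falls off (shortest prefix, ties alphabetical) gets sent to the lowest-numbered state that keeps every Accept/Reject pair distinguishable — a pair clashes when both reach the same state with identical unread suffix — and to a fresh state only if none does.
a: 0a undefined. 0a->0: ok.
b: 0b undefined. 0b->0: no, aaab/bbab meet in 0. Open state 1: 0b->1.
ba: 1a undefined. 1a->0: ok.
bb: 1b undefined. 1b->0: no, aaab/bbab meet in 1. 1b->1: no, aaab/bbab meet in 1. Open state 2: 1b->2.
bba: 2a undefined. 2a->0: no, aaab/bbab meet in 1. 2a->1: no, aaab/bba meet in 1. 2a->2: no, bbb/bbab meet in 2 with "b" left. Open state 3: 2a->3.
bbb: 2b undefined. 2b->0: ok.
bbaa: 3a undefined. 3a->0: ok.
bbab: 3b undefined. 3b->0: no, aaab/abbabb meet in 1. 3b->1: no, aaab/bbab meet in 1. 3b->2: no, aa/abbabb meet in 0. 3b->3: ok.
All examples now run through 4 states with every (state, symbol) defined. Accept strings end in {0,1}, Reject strings end in {2,3}; accept={0,1}.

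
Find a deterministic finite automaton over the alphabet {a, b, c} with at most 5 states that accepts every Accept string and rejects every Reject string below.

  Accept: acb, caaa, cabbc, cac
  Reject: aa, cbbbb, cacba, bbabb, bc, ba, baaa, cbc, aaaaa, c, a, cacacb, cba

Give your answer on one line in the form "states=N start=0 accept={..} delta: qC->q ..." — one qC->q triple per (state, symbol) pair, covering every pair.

State merging on the prefix tree: take the shortest (then alphabetical) example prefix whose next move is undefined and point that move at state 0, else 1, else 2, ...; a target is out if some Accept/Reject pair would then sit in one state with the same input left (inseparable). If every existing state is out, open a new one.
a: 0a undefined. 0a->0: ok.
b: 0b undefined. 0b->0: ok.
c: 0c undefined. 0c->0: no, acb/aa meet in 0. Open state 1: 0c->1.
ca: 1a undefined. 1a->0: no, acb/cacacb meet in 1 with "b" left. 1a->1: no, caaa/bc meet in 1. Open state 2: 1a->2.
cb: 1b undefined. 1b->0: no, acb/aa meet in 0. 1b->1: no, acb/cbbbb meet in 1. 1b->2: no, cac/cbc meet in 2 with "c" left. Open state 3: 1b->3.
caa: 2a undefined. 2a->0: no, caaa/aa meet in 0. 2a->1: ok.
cab: 2b undefined. 2b->0: no, cabbc/bc meet in 1. 2b->1: no, cabbc/cbc meet in 3 with "c" left. 2b->2: ok.
cac: 2c undefined. 2c->0: no, acb/cacacb meet in 3. 2c->1: no, acb/cacacb meet in 3. 2c->2: ok.
cba: 3a undefined. 3a->0: ok.
cbb: 3b undefined. 3b->0: ok.
cbc: 3c undefined. 3c->0: ok.
cacac: 1c undefined. 1c->0: ok.
All examples now run through 4 states with every (state, symbol) defined. Accept strings end in {2,3}, Reject strings end in {0,1}; accept={2,3}.

states=4 start=0 accept={2,3} delta: 0a->0 0b->0 0c->1 1a->2 1b->3 1c->0 2a->1 2b->2 2c->2 3a->0 3b->0 3c->0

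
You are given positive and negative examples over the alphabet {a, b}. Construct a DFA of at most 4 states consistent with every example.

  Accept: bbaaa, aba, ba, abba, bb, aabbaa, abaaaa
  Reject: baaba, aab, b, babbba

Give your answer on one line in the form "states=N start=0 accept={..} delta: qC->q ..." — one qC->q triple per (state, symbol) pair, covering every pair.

states=4 start=0 accept={0,2} delta: 0a->0 0b->1 1a->2 1b->0 2a->2 2b->3 3a->1 3b->2

Fold the examples into a partial DFA from state 0: repeatedly fix the first undefined (state, symbol) met by the shortest-then-alphabetical prefix, trying targets in increasing order and rejecting any under which an Accept and a Reject string meet in one state with the same remainder; add a state when all current targets are rejected. Accepting states are where Accept strings end.
a: 0a undefined. 0a->0: ok.
b: 0b undefined. 0b->0: no, bbaaa/baaba meet in 0. Open state 1: 0b->1.
ba: 1a undefined. 1a->0: no, aba/baaba meet in 0. 1a->1: no, aba/aab meet in 1. Open state 2: 1a->2.
bb: 1b undefined. 1b->0: ok.
baa: 2a undefined. 2a->0: no, aba/baaba meet in 2. 2a->1: no, bbaaa/baaba meet in 0. 2a->2: ok.
bab: 2b undefined. 2b->0: no, bbaaa/baaba meet in 0. 2b->1: no, aba/baaba meet in 2. 2b->2: no, aba/baaba meet in 2. Open state 3: 2b->3.
babb: 3b undefined. 3b->0: no, aba/babbba meet in 2. 3b->1: no, bbaaa/babbba meet in 0. 3b->2: ok.
baaba: 3a undefined. 3a->0: no, bbaaa/baaba meet in 0. 3a->1: ok.
All examples now run through 4 states with every (state, symbol) defined. Accept strings end in {0,2}, Reject strings end in {1}; accept={0,2}.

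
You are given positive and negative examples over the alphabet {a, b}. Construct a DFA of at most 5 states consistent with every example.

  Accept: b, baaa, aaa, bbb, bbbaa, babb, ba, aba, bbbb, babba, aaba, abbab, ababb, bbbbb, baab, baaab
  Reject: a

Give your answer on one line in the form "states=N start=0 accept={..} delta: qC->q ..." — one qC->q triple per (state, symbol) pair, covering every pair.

State merging on the prefix tree: take the shortest (then alphabetical) example prefix whose next move is undefined and point that move at state 0, else 1, else 2, ...; a target is out if some Accept/Reject pair would then sit in one state with the same input left (inseparable). If every existing state is out, open a new one.
a: 0a undefined. 0a->0: no, aaa/a meet in 0. Open state 1: 0a->1.
b: 0b undefined. 0b->0: no, ba/a meet in 1. 0b->1: no, b/a meet in 1. Open state 2: 0b->2.
aa: 1a undefined. 1a->0: no, aaa/a meet in 1. 1a->1: no, aaa/a meet in 1. 1a->2: ok.
ab: 1b undefined. 1b->0: no, aba/a meet in 1. 1b->1: ok.
ba: 2a undefined. 2a->0: no, baab/a meet in 1. 2a->1: no, baaa/a meet in 1. 2a->2: ok.
bb: 2b undefined. 2b->0: no, aaba/a meet in 1. 2b->1: no, bbb/a meet in 1. 2b->2: ok.
All examples now run through 3 states with every (state, symbol) defined. Accept strings end in {2}, Reject strings end in {1}; accept={2}.

states=3 start=0 accept={2} delta: 0a->1 0b->2 1a->2 1b->1 2a->2 2b->2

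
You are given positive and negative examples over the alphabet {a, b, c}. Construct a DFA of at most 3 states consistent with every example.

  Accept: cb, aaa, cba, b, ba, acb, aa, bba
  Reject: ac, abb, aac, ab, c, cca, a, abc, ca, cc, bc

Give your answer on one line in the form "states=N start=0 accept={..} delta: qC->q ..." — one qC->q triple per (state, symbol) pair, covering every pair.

State merging on the prefix tree: take the shortest (then alphabetical) example prefix whose next move is undefined and point that move at state 0, else 1, else 2, ...; a target is out if some Accept/Reject pair would then sit in one state with the same input left (inseparable). If every existing state is out, open a new one.
a: 0a undefined. 0a->0: no, aaa/a meet in 0. Open state 1: 0a->1.
b: 0b undefined. 0b->0: no, ba/a meet in 1. 0b->1: no, b/a meet in 1. Open state 2: 0b->2.
c: 0c undefined. 0c->0: ok.
aa: 1a undefined. 1a->0: no, aaa/cca meet in 1. 1a->1: no, aaa/cca meet in 1. 1a->2: ok.
ab: 1b undefined. 1b->0: no, cb/abb meet in 2. 1b->1: ok.
ac: 1c undefined. 1c->0: ok.
ba: 2a undefined. 2a->0: no, aaa/ac meet in 0. 2a->1: no, aaa/abb meet in 1. 2a->2: ok.
bb: 2b undefined. 2b->0: no, bba/abb meet in 1. 2b->1: ok.
bc: 2c undefined. 2c->0: ok.
All examples now run through 3 states with every (state, symbol) defined. Accept strings end in {2}, Reject strings end in {0,1}; accept={2}.

states=3 start=0 accept={2} delta: 0a->1 0b->2 0c->0 1a->2 1b->1 1c->0 2a->2 2b->1 2c->0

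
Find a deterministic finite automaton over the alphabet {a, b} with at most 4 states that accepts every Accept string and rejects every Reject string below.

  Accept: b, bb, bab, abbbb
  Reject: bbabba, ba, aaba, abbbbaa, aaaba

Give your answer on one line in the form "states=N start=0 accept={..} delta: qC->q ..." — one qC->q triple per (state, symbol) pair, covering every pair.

states=2 start=0 accept={1} delta: 0a->0 0b->1 1a->0 1b->1

State merging on the prefix tree: take the shortest (then alphabetical) example prefix whose next move is undefined and point that move at state 0, else 1, else 2, ...; a target is out if some Accept/Reject pair would then sit in one state with the same input left (inseparable). If every existing state is out, open a new one.
a: 0a undefined. 0a->0: ok.
b: 0b undefined. 0b->0: no, b/bbabba meet in 0. Open state 1: 0b->1.
ba: 1a undefined. 1a->0: ok.
bb: 1b undefined. 1b->0: no, bb/bbabba meet in 0. 1b->1: ok.
All examples now run through 2 states with every (state, symbol) defined. Accept strings end in {1}, Reject strings end in {0}; accept={1}.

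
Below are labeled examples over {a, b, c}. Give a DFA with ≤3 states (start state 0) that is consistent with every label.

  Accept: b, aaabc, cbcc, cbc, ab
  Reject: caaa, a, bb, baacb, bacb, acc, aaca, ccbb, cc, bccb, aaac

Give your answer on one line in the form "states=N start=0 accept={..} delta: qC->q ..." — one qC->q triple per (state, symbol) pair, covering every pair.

Fold the examples into a partial DFA from state 0: repeatedly fix the first undefined (state, symbol) met by the shortest-then-alphabetical prefix, trying targets in increasing order and rejecting any under which an Accept and a Reject string meet in one state with the same remainder; add a state when all current targets are rejected. Accepting states are where Accept strings end.
a: 0a undefined. 0a->0: ok.
b: 0b undefined. 0b->0: no, b/a meet in 0. Open state 1: 0b->1.
c: 0c undefined. 0c->0: ok.
ba: 1a undefined. 1a->0: no, b/baacb meet in 1. 1a->1: ok.
bb: 1b undefined. 1b->0: ok.
bc: 1c undefined. 1c->0: no, b/baacb meet in 1. 1c->1: ok.
All examples now run through 2 states with every (state, symbol) defined. Accept strings end in {1}, Reject strings end in {0}; accept={1}.

states=2 start=0 accept={1} delta: 0a->0 0b->1 0c->0 1a->1 1b->0 1c->1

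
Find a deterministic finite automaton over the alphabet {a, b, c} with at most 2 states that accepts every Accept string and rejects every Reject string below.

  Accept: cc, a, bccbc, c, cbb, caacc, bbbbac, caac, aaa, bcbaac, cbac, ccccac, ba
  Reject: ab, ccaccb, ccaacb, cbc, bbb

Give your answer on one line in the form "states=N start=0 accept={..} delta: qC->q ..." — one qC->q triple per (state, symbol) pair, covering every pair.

State merging on the prefix tree: take the shortest (then alphabetical) example prefix whose next move is undefined and point that move at state 0, else 1, else 2, ...; a target is out if some Accept/Reject pair would then sit in one state with the same input left (inseparable). If every existing state is out, open a new one.
a: 0a undefined. 0a->0: ok.
b: 0b undefined. 0b->0: no, a/ab meet in 0. Open state 1: 0b->1.
c: 0c undefined. 0c->0: ok.
ba: 1a undefined. 1a->0: ok.
bb: 1b undefined. 1b->0: ok.
bc: 1c undefined. 1c->0: no, cc/cbc meet in 0. 1c->1: ok.
All examples now run through 2 states with every (state, symbol) defined. Accept strings end in {0}, Reject strings end in {1}; accept={0}.

states=2 start=0 accept={0} delta: 0a->0 0b->1 0c->0 1a->0 1b->0 1c->1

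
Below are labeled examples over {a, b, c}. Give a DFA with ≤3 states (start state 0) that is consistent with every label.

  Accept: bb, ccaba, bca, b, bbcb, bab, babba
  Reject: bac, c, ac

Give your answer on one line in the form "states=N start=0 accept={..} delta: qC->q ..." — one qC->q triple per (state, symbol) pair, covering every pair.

states=2 start=0 accept={0} delta: 0a->0 0b->0 0c->1 1a->0 1b->0 1c->0

Fold the examples into a partial DFA from state 0: repeatedly fix the first undefined (state, symbol) met by the shortest-then-alphabetical prefix, trying targets in increasing order and rejecting any under which an Accept and a Reject string meet in one state with the same remainder; add a state when all current targets are rejected. Accepting states are where Accept strings end.
a: 0a undefined. 0a->0: ok.
b: 0b undefined. 0b->0: ok.
c: 0c undefined. 0c->0: no, bb/bac meet in 0. Open state 1: 0c->1.
cc: 1c undefined. 1c->0: ok.
bca: 1a undefined. 1a->0: ok.
bbcb: 1b undefined. 1b->0: ok.
All examples now run through 2 states with every (state, symbol) defined. Accept strings end in {0}, Reject strings end in {1}; accept={0}.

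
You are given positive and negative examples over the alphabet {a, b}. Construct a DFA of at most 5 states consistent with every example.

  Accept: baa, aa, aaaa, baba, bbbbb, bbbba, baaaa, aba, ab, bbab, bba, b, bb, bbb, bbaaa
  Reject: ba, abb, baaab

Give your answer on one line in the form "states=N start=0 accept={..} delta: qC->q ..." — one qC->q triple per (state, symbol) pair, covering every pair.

states=5 start=0 accept={0,1,2,3} delta: 0a->1 0b->2 1a->0 1b->3 2a->4 2b->0 3a->0 3b->4 4a->2 4b->4

Grow the machine one transition at a time. Run the examples from 0; the earliest place one falls off (shortest prefix, ties alphabetical) gets sent to the lowest-numbered state that keeps every Accept/Reject pair distinguishable — a pair clashes when both reach the same state with identical unread suffix — and to a fresh state only if none does.
a: 0a undefined. 0a->0: no, aba/ba meet in 0 with "ba" left. Open state 1: 0a->1.
b: 0b undefined. 0b->0: no, bbbba/ba meet in 1. 0b->1: no, aa/ba meet in 1 with "a" left. Open state 2: 0b->2.
aa: 1a undefined. 1a->0: ok.
ab: 1b undefined. 1b->0: no, b/abb meet in 2. 1b->1: no, ab/abb meet in 1. 1b->2: no, aba/ba meet in 2 with "a" left. Open state 3: 1b->3.
ba: 2a undefined. 2a->0: no, aa/ba meet in 0. 2a->1: no, ab/baaab meet in 3. 2a->2: no, baa/ba meet in 2. 2a->3: no, ab/ba meet in 3. Open state 4: 2a->4.
bb: 2b undefined. 2b->0: ok.
aba: 3a undefined. 3a->0: ok.
abb: 3b undefined. 3b->0: no, aa/abb meet in 0. 3b->1: no, bbbba/abb meet in 1. 3b->2: no, bbbbb/abb meet in 2. 3b->3: no, ab/abb meet in 3. 3b->4: ok.
baa: 4a undefined. 4a->0: no, ab/baaab meet in 3. 4a->1: no, bbbbb/baaab meet in 2. 4a->2: ok.
bab: 4b undefined. 4b->0: no, aa/baaab meet in 0. 4b->1: no, bbbba/baaab meet in 1. 4b->2: no, baa/baaab meet in 2. 4b->3: no, ab/baaab meet in 3. 4b->4: ok.
All examples now run through 5 states with every (state, symbol) defined. Accept strings end in {0,1,2,3}, Reject strings end in {4}; accept={0,1,2,3}.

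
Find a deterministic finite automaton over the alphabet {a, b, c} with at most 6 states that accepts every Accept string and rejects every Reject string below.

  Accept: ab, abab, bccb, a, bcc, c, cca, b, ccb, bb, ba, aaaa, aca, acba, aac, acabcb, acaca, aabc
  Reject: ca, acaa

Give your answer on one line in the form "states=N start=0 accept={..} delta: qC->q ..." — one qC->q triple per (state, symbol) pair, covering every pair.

states=3 start=0 accept={0,1} delta: 0a->1 0b->0 0c->1 1a->2 1b->0 1c->0 2a->0 2b->0 2c->0

State merging on the prefix tree: take the shortest (then alphabetical) example prefix whose next move is undefined and point that move at state 0, else 1, else 2, ...; a target is out if some Accept/Reject pair would then sit in one state with the same input left (inseparable). If every existing state is out, open a new one.
a: 0a undefined. 0a->0: no, aca/ca meet in 0 with "ca" left. Open state 1: 0a->1.
b: 0b undefined. 0b->0: ok.
c: 0c undefined. 0c->0: no, a/ca meet in 1. 0c->1: ok.
aa: 1a undefined. 1a->0: no, b/ca meet in 0. 1a->1: no, a/ca meet in 1. Open state 2: 1a->2.
ab: 1b undefined. 1b->0: ok.
ac: 1c undefined. 1c->0: ok.
aaa: 2a undefined. 2a->0: ok.
aab: 2b undefined. 2b->0: ok.
aac: 2c undefined. 2c->0: ok.
All examples now run through 3 states with every (state, symbol) defined. Accept strings end in {0,1}, Reject strings end in {2}; accept={0,1}.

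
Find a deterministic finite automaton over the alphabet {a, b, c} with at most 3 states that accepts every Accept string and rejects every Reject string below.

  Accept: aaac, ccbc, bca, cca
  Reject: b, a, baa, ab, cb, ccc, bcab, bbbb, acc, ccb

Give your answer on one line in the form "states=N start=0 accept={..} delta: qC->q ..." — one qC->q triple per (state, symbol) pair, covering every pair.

State merging on the prefix tree: take the shortest (then alphabetical) example prefix whose next move is undefined and point that move at state 0, else 1, else 2, ...; a target is out if some Accept/Reject pair would then sit in one state with the same input left (inseparable). If every existing state is out, open a new one.
a: 0a undefined. 0a->0: ok.
b: 0b undefined. 0b->0: ok.
c: 0c undefined. 0c->0: no, aaac/b meet in 0. Open state 1: 0c->1.
cb: 1b undefined. 1b->0: ok.
cc: 1c undefined. 1c->0: no, aaac/ccc meet in 1. 1c->1: no, aaac/ccc meet in 1. Open state 2: 1c->2.
bca: 1a undefined. 1a->0: no, bca/b meet in 0. 1a->1: ok.
cca: 2a undefined. 2a->0: no, cca/b meet in 0. 2a->1: ok.
ccb: 2b undefined. 2b->0: ok.
ccc: 2c undefined. 2c->0: ok.
All examples now run through 3 states with every (state, symbol) defined. Accept strings end in {1}, Reject strings end in {0,2}; accept={1}.

states=3 start=0 accept={1} delta: 0a->0 0b->0 0c->1 1a->1 1b->0 1c->2 2a->1 2b->0 2c->0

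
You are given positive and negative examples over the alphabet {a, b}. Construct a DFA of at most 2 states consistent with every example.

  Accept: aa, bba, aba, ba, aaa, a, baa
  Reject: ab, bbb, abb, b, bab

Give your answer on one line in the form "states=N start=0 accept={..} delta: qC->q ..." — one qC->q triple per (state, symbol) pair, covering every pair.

states=2 start=0 accept={0} delta: 0a->0 0b->1 1a->0 1b->1

Grow the machine one transition at a time. Run the examples from 0; the earliest place one falls off (shortest prefix, ties alphabetical) gets sent to the lowest-numbered state that keeps every Accept/Reject pair distinguishable — a pair clashes when both reach the same state with identical unread suffix — and to a fresh state only if none does.
a: 0a undefined. 0a->0: ok.
b: 0b undefined. 0b->0: no, aa/ab meet in 0. Open state 1: 0b->1.
ba: 1a undefined. 1a->0: ok.
bb: 1b undefined. 1b->0: no, aa/abb meet in 0. 1b->1: ok.
All examples now run through 2 states with every (state, symbol) defined. Accept strings end in {0}, Reject strings end in {1}; accept={0}.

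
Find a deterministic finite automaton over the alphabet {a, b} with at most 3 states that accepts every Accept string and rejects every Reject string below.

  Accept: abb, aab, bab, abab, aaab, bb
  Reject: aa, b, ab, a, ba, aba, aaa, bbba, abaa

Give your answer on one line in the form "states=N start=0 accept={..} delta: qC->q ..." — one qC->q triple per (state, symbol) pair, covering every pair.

Grow the machine one transition at a time. Run the examples from 0; the earliest place one falls off (shortest prefix, ties alphabetical) gets sent to the lowest-numbered state that keeps every Accept/Reject pair distinguishable — a pair clashes when both reach the same state with identical unread suffix — and to a fresh state only if none does.
a: 0a undefined. 0a->0: no, aab/b meet in 0 with "b" left. Open state 1: 0a->1.
b: 0b undefined. 0b->0: no, bab/ab meet in 1 with "b" left. 0b->1: no, bb/ab meet in 1 with "b" left. Open state 2: 0b->2.
aa: 1a undefined. 1a->0: no, aab/b meet in 2. 1a->1: no, aab/ab meet in 1 with "b" left. 1a->2: ok.
ab: 1b undefined. 1b->0: no, abb/aa meet in 2. 1b->1: no, abb/ab meet in 1. 1b->2: ok.
ba: 2a undefined. 2a->0: no, bab/aa meet in 2. 2a->1: no, bab/aa meet in 2. 2a->2: ok.
bb: 2b undefined. 2b->0: ok.
All examples now run through 3 states with every (state, symbol) defined. Accept strings end in {0}, Reject strings end in {1,2}; accept={0}.

states=3 start=0 accept={0} delta: 0a->1 0b->2 1a->2 1b->2 2a->2 2b->0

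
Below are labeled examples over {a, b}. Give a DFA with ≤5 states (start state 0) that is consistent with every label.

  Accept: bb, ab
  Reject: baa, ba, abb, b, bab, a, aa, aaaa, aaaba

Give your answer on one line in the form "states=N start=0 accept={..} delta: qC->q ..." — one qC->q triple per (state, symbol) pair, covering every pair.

Fold the examples into a partial DFA from state 0: repeatedly fix the first undefined (state, symbol) met by the shortest-then-alphabetical prefix, trying targets in increasing order and rejecting any under which an Accept and a Reject string meet in one state with the same remainder; add a state when all current targets are rejected. Accepting states are where Accept strings end.
a: 0a undefined. 0a->0: no, bb/abb meet in 0 with "bb" left. Open state 1: 0a->1.
b: 0b undefined. 0b->0: no, bb/b meet in 0. 0b->1: ok.
aa: 1a undefined. 1a->0: ok.
ab: 1b undefined. 1b->0: no, bb/ba meet in 0. 1b->1: no, bb/baa meet in 1. Open state 2: 1b->2.
abb: 2b undefined. 2b->0: ok.
aaaba: 2a undefined. 2a->0: ok.
All examples now run through 3 states with every (state, symbol) defined. Accept strings end in {2}, Reject strings end in {0,1}; accept={2}.

states=3 start=0 accept={2} delta: 0a->1 0b->1 1a->0 1b->2 2a->0 2b->0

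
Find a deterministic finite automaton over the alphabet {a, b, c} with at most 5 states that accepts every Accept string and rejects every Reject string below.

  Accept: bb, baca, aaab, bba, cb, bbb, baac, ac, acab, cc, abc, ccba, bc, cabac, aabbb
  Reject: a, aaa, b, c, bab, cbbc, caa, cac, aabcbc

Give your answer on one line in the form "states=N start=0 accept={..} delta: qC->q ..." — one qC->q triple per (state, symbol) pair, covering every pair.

State merging on the prefix tree: take the shortest (then alphabetical) example prefix whose next move is undefined and point that move at state 0, else 1, else 2, ...; a target is out if some Accept/Reject pair would then sit in one state with the same input left (inseparable). If every existing state is out, open a new one.
a: 0a undefined. 0a->0: no, aaab/b meet in 0 with "b" left. Open state 1: 0a->1.
b: 0b undefined. 0b->0: no, bb/b meet in 0. 0b->1: ok.
c: 0c undefined. 0c->0: no, cb/a meet in 1. 0c->1: ok.
aa: 1a undefined. 1a->0: no, cabac/a meet in 1. 1a->1: no, bb/bab meet in 1 with "b" left. Open state 2: 1a->2.
ab: 1b undefined. 1b->0: no, bba/a meet in 1. 1b->1: no, bb/a meet in 1. 1b->2: no, bba/aaa meet in 2 with "a" left. Open state 3: 1b->3.
ac: 1c undefined. 1c->0: ok.
aaa: 2a undefined. 2a->0: no, aaab/a meet in 1. 2a->1: ok.
aab: 2b undefined. 2b->0: no, baac/bab meet in 0. 2b->1: no, baac/aabcbc meet in 0. 2b->2: no, ccba/bab meet in 2. 2b->3: no, bb/bab meet in 3. Open state 4: 2b->4.
abc: 3c undefined. 3c->0: ok.
bac: 2c undefined. 2c->0: no, baca/a meet in 1. 2c->1: ok.
bba: 3a undefined. 3a->0: ok.
bbb: 3b undefined. 3b->0: ok.
aabb: 4b undefined. 4b->0: no, aabbb/a meet in 1. 4b->1: ok.
aabc: 4c undefined. 4c->0: no, bba/aabcbc meet in 0. 4c->1: no, bba/aabcbc meet in 0. 4c->2: no, baca/aabcbc meet in 2. 4c->3: ok.
caba: 4a undefined. 4a->0: no, cabac/a meet in 1. 4a->1: ok.
All examples now run through 5 states with every (state, symbol) defined. Accept strings end in {0,2,3}, Reject strings end in {1,4}; accept={0,2,3}.

states=5 start=0 accept={0,2,3} delta: 0a->1 0b->1 0c->1 1a->2 1b->3 1c->0 2a->1 2b->4 2c->1 3a->0 3b->0 3c->0 4a->1 4b->1 4c->3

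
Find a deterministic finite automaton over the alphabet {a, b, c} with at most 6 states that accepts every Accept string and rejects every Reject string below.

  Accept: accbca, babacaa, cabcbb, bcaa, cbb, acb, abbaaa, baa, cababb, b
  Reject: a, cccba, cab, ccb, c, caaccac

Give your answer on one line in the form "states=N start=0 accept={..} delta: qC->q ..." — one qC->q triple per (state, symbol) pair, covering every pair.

Grow the machine one transition at a time. Run the examples from 0; the earliest place one falls off (shortest prefix, ties alphabetical) gets sent to the lowest-numbered state that keeps every Accept/Reject pair distinguishable — a pair clashes when both reach the same state with identical unread suffix — and to a fresh state only if none does.
a: 0a undefined. 0a->0: ok.
b: 0b undefined. 0b->0: no, abbaaa/a meet in 0. Open state 1: 0b->1.
c: 0c undefined. 0c->0: no, acb/cab meet in 1. 0c->1: no, b/c meet in 1. Open state 2: 0c->2.
ba: 1a undefined. 1a->0: no, baa/a meet in 0. 1a->1: ok.
bc: 1c undefined. 1c->0: no, bcaa/a meet in 0. 1c->1: ok.
ca: 2a undefined. 2a->0: no, bcaa/cab meet in 1. 2a->1: no, bcaa/caaccac meet in 1. 2a->2: no, acb/cab meet in 2 with "b" left. Open state 3: 2a->3.
cb: 2b undefined. 2b->0: no, acb/a meet in 0. 2b->1: ok.
cc: 2c undefined. 2c->0: no, accbca/cccba meet in 1. 2c->1: no, cbb/ccb meet in 1 with "b" left. 2c->2: no, accbca/cccba meet in 1. 2c->3: ok.
abb: 1b undefined. 1b->0: no, cbb/a meet in 0. 1b->1: ok.
caa: 3a undefined. 3a->0: ok.
cab: 3b undefined. 3b->0: ok.
ccc: 3c undefined. 3c->0: no, babacaa/cccba meet in 1. 3c->1: no, babacaa/cccba meet in 1. 3c->2: no, babacaa/cccba meet in 1. 3c->3: ok.
All examples now run through 4 states with every (state, symbol) defined. Accept strings end in {1,3}, Reject strings end in {0,2}; accept={1,3}.

states=4 start=0 accept={1,3} delta: 0a->0 0b->1 0c->2 1a->1 1b->1 1c->1 2a->3 2b->1 2c->3 3a->0 3b->0 3c->3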